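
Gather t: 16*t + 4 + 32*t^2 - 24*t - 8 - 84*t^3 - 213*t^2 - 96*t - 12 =-84*t^3 - 181*t^2 - 104*t - 16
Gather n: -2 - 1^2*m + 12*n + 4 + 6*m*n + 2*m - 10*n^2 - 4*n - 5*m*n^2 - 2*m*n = m + n^2*(-5*m - 10) + n*(4*m + 8) + 2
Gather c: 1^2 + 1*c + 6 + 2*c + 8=3*c + 15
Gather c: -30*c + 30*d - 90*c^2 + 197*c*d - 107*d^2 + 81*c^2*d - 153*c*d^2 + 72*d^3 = c^2*(81*d - 90) + c*(-153*d^2 + 197*d - 30) + 72*d^3 - 107*d^2 + 30*d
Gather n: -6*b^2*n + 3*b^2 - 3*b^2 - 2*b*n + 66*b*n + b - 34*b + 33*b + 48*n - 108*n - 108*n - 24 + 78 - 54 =n*(-6*b^2 + 64*b - 168)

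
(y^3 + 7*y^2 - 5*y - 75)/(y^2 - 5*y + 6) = (y^2 + 10*y + 25)/(y - 2)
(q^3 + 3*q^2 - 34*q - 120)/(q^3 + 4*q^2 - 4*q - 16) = (q^2 - q - 30)/(q^2 - 4)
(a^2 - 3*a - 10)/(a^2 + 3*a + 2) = (a - 5)/(a + 1)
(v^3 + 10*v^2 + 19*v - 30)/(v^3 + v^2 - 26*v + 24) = (v + 5)/(v - 4)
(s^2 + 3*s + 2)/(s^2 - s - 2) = (s + 2)/(s - 2)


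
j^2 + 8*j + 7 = (j + 1)*(j + 7)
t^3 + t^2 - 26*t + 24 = (t - 4)*(t - 1)*(t + 6)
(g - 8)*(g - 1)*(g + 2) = g^3 - 7*g^2 - 10*g + 16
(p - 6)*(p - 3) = p^2 - 9*p + 18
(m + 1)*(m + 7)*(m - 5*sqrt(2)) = m^3 - 5*sqrt(2)*m^2 + 8*m^2 - 40*sqrt(2)*m + 7*m - 35*sqrt(2)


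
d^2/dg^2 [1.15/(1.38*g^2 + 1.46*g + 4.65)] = (-4.38012*g^2 - 4.63404*g + 1.15*(2.76*g + 1.46)*(5.52*g + 2.92) - 14.7591)/(1.38*g^2 + 1.46*g + 4.65)^3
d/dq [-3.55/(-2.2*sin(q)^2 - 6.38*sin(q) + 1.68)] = -(15.62*sin(q) + 22.649)*cos(q)/(2.2*sin(q)^2 + 6.38*sin(q) - 1.68)^2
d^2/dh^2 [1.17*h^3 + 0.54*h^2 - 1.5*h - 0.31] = 7.02*h + 1.08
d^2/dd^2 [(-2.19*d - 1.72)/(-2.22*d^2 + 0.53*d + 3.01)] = ((-29.1708*d - 5.3154)*(-2.22*d^2 + 0.53*d + 3.01) - (2.19*d + 1.72)*(4.44*d - 0.53)*(8.88*d - 1.06))/(-2.22*d^2 + 0.53*d + 3.01)^3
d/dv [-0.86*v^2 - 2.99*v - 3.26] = -1.72*v - 2.99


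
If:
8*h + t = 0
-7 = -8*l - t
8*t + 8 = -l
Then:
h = 71/504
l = 64/63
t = -71/63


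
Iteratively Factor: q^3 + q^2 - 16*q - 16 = (q + 1)*(q^2 - 16) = (q + 1)*(q + 4)*(q - 4)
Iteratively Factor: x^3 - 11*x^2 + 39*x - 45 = (x - 3)*(x^2 - 8*x + 15) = (x - 3)^2*(x - 5)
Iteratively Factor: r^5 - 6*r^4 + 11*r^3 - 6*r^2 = (r - 3)*(r^4 - 3*r^3 + 2*r^2) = r*(r - 3)*(r^3 - 3*r^2 + 2*r) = r*(r - 3)*(r - 2)*(r^2 - r) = r^2*(r - 3)*(r - 2)*(r - 1)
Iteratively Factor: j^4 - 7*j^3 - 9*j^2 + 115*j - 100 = (j - 5)*(j^3 - 2*j^2 - 19*j + 20) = (j - 5)*(j - 1)*(j^2 - j - 20) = (j - 5)*(j - 1)*(j + 4)*(j - 5)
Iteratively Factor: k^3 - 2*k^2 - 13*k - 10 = (k + 2)*(k^2 - 4*k - 5) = (k - 5)*(k + 2)*(k + 1)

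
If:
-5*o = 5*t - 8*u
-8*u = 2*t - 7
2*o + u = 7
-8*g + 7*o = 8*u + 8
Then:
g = 403/976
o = 357/122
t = -133/122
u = 70/61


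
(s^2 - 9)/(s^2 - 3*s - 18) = (s - 3)/(s - 6)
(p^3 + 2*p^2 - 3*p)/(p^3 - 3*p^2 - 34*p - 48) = p*(p - 1)/(p^2 - 6*p - 16)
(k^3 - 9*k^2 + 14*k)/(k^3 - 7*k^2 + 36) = k*(k^2 - 9*k + 14)/(k^3 - 7*k^2 + 36)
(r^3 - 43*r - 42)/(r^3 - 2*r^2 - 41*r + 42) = (r + 1)/(r - 1)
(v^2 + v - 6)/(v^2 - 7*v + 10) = (v + 3)/(v - 5)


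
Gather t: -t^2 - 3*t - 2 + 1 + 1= -t^2 - 3*t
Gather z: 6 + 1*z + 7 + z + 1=2*z + 14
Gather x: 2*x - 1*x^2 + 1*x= -x^2 + 3*x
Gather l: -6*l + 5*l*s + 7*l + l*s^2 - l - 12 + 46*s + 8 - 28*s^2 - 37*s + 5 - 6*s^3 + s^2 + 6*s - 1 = l*(s^2 + 5*s) - 6*s^3 - 27*s^2 + 15*s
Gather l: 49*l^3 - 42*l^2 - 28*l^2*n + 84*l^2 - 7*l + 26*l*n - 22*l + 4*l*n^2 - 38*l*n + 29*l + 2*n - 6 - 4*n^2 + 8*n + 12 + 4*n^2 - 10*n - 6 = 49*l^3 + l^2*(42 - 28*n) + l*(4*n^2 - 12*n)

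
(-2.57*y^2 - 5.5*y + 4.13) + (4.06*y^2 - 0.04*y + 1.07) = 1.49*y^2 - 5.54*y + 5.2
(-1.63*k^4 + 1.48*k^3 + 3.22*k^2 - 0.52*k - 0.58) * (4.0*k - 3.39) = -6.52*k^5 + 11.4457*k^4 + 7.8628*k^3 - 12.9958*k^2 - 0.5572*k + 1.9662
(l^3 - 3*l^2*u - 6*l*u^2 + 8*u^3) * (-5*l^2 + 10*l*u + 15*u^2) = -5*l^5 + 25*l^4*u + 15*l^3*u^2 - 145*l^2*u^3 - 10*l*u^4 + 120*u^5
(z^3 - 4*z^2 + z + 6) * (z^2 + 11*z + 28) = z^5 + 7*z^4 - 15*z^3 - 95*z^2 + 94*z + 168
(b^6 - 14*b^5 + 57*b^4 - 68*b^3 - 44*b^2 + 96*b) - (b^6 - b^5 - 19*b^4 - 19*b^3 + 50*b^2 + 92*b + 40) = -13*b^5 + 76*b^4 - 49*b^3 - 94*b^2 + 4*b - 40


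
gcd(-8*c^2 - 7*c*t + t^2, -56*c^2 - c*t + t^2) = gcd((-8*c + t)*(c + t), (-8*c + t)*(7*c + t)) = -8*c + t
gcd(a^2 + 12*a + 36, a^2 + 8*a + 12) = a + 6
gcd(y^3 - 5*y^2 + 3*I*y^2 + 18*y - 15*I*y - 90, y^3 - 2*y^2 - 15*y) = y - 5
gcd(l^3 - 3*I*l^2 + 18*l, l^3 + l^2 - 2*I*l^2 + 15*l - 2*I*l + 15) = l + 3*I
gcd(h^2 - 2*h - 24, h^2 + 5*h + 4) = h + 4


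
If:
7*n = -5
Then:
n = -5/7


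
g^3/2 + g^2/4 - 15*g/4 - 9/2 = (g/2 + 1)*(g - 3)*(g + 3/2)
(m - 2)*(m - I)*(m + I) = m^3 - 2*m^2 + m - 2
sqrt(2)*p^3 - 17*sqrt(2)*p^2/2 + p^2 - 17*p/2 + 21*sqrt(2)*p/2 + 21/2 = (p - 7)*(p - 3/2)*(sqrt(2)*p + 1)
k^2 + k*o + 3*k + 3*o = (k + 3)*(k + o)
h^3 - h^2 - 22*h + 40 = (h - 4)*(h - 2)*(h + 5)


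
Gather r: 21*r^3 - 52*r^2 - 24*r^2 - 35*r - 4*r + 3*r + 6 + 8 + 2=21*r^3 - 76*r^2 - 36*r + 16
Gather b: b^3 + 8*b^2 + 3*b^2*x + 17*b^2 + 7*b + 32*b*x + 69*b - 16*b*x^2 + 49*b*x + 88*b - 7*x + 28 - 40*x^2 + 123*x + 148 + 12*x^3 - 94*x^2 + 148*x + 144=b^3 + b^2*(3*x + 25) + b*(-16*x^2 + 81*x + 164) + 12*x^3 - 134*x^2 + 264*x + 320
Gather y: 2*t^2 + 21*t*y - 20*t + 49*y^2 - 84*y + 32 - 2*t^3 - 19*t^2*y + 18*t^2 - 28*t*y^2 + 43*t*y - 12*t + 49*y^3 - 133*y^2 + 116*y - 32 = -2*t^3 + 20*t^2 - 32*t + 49*y^3 + y^2*(-28*t - 84) + y*(-19*t^2 + 64*t + 32)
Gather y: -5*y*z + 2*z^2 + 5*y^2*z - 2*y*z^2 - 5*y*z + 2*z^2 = 5*y^2*z + y*(-2*z^2 - 10*z) + 4*z^2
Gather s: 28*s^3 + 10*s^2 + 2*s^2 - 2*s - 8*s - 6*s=28*s^3 + 12*s^2 - 16*s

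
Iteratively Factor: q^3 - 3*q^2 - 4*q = (q - 4)*(q^2 + q) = (q - 4)*(q + 1)*(q)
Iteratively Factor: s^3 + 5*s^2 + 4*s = (s)*(s^2 + 5*s + 4) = s*(s + 4)*(s + 1)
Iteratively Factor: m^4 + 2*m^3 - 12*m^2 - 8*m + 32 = (m - 2)*(m^3 + 4*m^2 - 4*m - 16) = (m - 2)^2*(m^2 + 6*m + 8) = (m - 2)^2*(m + 4)*(m + 2)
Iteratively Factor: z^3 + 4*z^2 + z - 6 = (z - 1)*(z^2 + 5*z + 6) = (z - 1)*(z + 2)*(z + 3)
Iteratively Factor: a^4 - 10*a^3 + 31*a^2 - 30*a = (a)*(a^3 - 10*a^2 + 31*a - 30) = a*(a - 3)*(a^2 - 7*a + 10) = a*(a - 3)*(a - 2)*(a - 5)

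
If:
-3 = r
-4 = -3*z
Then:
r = -3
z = 4/3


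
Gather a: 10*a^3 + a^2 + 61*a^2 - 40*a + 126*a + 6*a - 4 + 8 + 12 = 10*a^3 + 62*a^2 + 92*a + 16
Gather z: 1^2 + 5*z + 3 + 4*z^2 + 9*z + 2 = 4*z^2 + 14*z + 6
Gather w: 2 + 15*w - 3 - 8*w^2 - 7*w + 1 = -8*w^2 + 8*w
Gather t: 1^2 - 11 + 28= 18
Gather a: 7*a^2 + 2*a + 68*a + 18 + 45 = 7*a^2 + 70*a + 63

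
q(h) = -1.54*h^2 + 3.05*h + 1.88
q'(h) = 3.05 - 3.08*h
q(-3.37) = -25.89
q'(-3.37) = 13.43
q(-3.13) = -22.75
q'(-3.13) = 12.69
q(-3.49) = -27.52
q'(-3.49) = 13.80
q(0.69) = 3.25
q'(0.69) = 0.92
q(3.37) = -5.33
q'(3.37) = -7.33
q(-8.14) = -124.99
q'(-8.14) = 28.12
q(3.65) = -7.50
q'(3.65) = -8.19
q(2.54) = -0.31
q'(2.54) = -4.77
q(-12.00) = -256.48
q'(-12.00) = 40.01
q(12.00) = -183.28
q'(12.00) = -33.91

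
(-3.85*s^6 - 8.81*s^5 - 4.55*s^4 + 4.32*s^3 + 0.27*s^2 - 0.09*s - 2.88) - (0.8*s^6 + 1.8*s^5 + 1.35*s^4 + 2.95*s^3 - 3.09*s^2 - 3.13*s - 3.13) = -4.65*s^6 - 10.61*s^5 - 5.9*s^4 + 1.37*s^3 + 3.36*s^2 + 3.04*s + 0.25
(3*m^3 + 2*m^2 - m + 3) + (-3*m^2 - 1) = 3*m^3 - m^2 - m + 2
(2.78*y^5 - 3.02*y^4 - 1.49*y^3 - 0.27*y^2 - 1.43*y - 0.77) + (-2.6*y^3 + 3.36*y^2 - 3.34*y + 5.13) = 2.78*y^5 - 3.02*y^4 - 4.09*y^3 + 3.09*y^2 - 4.77*y + 4.36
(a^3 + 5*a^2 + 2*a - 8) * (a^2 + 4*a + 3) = a^5 + 9*a^4 + 25*a^3 + 15*a^2 - 26*a - 24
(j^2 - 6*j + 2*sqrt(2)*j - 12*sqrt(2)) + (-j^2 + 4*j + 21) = -2*j + 2*sqrt(2)*j - 12*sqrt(2) + 21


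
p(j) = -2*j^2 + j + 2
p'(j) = 1 - 4*j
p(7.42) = -100.69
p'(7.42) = -28.68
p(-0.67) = 0.43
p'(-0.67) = 3.68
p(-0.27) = 1.58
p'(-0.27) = 2.08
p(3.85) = -23.80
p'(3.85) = -14.40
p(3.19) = -15.16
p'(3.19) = -11.76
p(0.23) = 2.12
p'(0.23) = 0.08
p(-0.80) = -0.08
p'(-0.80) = 4.20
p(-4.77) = -48.28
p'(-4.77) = 20.08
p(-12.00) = -298.00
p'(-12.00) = 49.00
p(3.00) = -13.00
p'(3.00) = -11.00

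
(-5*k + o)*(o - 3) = -5*k*o + 15*k + o^2 - 3*o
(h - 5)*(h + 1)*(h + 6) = h^3 + 2*h^2 - 29*h - 30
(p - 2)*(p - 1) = p^2 - 3*p + 2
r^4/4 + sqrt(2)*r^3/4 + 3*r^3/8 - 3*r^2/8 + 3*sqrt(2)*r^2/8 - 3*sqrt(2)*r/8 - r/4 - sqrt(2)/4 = (r/2 + 1)*(r/2 + sqrt(2)/2)*(r - 1)*(r + 1/2)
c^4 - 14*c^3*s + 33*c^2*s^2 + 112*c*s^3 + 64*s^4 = (c - 8*s)^2*(c + s)^2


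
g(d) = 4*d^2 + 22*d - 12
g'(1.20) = 31.60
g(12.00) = 828.00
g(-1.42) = -35.17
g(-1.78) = -38.49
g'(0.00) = 22.00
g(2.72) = 77.43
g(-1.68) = -37.67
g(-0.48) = -21.64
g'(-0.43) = 18.56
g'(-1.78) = 7.76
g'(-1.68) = 8.56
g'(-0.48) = 18.16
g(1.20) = 20.16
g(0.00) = -12.00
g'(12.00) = 118.00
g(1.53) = 31.02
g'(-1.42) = 10.64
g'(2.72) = 43.76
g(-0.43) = -20.72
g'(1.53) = 34.24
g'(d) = 8*d + 22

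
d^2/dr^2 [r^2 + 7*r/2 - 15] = 2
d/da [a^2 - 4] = 2*a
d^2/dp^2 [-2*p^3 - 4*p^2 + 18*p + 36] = -12*p - 8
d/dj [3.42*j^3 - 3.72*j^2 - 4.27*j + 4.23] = 10.26*j^2 - 7.44*j - 4.27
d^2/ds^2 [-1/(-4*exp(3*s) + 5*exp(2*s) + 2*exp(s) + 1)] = 2*((-18*exp(2*s) + 10*exp(s) + 1)*(-4*exp(3*s) + 5*exp(2*s) + 2*exp(s) + 1) - 4*(-6*exp(2*s) + 5*exp(s) + 1)^2*exp(s))*exp(s)/(-4*exp(3*s) + 5*exp(2*s) + 2*exp(s) + 1)^3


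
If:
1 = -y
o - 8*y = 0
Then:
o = -8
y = -1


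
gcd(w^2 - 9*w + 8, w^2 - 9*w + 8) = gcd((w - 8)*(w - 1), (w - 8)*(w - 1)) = w^2 - 9*w + 8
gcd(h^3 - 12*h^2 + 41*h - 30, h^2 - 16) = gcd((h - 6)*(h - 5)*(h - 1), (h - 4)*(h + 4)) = 1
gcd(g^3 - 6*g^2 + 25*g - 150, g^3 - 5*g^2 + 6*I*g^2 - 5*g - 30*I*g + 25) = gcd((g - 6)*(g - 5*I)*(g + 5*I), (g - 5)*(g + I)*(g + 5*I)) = g + 5*I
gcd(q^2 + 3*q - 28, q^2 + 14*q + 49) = q + 7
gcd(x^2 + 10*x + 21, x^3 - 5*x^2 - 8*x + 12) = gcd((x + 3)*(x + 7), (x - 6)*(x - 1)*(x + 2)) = 1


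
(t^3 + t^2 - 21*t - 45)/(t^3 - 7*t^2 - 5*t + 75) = (t + 3)/(t - 5)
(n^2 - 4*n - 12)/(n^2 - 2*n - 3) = (-n^2 + 4*n + 12)/(-n^2 + 2*n + 3)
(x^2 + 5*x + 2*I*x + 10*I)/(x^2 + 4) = (x + 5)/(x - 2*I)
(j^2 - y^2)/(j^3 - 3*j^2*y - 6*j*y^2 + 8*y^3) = (-j - y)/(-j^2 + 2*j*y + 8*y^2)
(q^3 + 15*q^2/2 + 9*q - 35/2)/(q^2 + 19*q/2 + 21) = (q^2 + 4*q - 5)/(q + 6)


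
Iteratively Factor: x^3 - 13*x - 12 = (x + 3)*(x^2 - 3*x - 4) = (x - 4)*(x + 3)*(x + 1)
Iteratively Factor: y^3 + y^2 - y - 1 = (y + 1)*(y^2 - 1) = (y + 1)^2*(y - 1)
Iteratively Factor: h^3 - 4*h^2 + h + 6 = (h + 1)*(h^2 - 5*h + 6) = (h - 2)*(h + 1)*(h - 3)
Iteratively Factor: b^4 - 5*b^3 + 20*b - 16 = (b + 2)*(b^3 - 7*b^2 + 14*b - 8) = (b - 2)*(b + 2)*(b^2 - 5*b + 4) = (b - 2)*(b - 1)*(b + 2)*(b - 4)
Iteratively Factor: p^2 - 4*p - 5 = (p - 5)*(p + 1)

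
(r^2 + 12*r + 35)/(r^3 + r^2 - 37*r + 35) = (r + 5)/(r^2 - 6*r + 5)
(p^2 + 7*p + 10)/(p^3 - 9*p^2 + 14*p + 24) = (p^2 + 7*p + 10)/(p^3 - 9*p^2 + 14*p + 24)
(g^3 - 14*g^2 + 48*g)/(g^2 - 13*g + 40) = g*(g - 6)/(g - 5)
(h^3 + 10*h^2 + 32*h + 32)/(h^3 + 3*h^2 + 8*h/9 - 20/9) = 9*(h^2 + 8*h + 16)/(9*h^2 + 9*h - 10)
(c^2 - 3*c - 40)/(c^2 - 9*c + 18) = (c^2 - 3*c - 40)/(c^2 - 9*c + 18)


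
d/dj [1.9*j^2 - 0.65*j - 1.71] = 3.8*j - 0.65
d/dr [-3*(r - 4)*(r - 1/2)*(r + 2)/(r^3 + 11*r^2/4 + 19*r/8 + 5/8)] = 36*(-28*r^4 - 100*r^3 - 17*r^2 + 134*r + 74)/(64*r^6 + 352*r^5 + 788*r^4 + 916*r^3 + 581*r^2 + 190*r + 25)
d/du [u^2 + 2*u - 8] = 2*u + 2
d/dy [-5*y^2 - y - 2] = -10*y - 1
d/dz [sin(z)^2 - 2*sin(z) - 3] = 2*(sin(z) - 1)*cos(z)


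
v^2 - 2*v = v*(v - 2)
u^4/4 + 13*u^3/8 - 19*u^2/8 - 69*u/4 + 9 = (u/4 + 1)*(u - 3)*(u - 1/2)*(u + 6)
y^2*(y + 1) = y^3 + y^2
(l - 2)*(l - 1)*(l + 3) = l^3 - 7*l + 6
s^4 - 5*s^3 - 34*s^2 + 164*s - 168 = (s - 7)*(s - 2)^2*(s + 6)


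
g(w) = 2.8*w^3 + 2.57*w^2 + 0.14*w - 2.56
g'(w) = 8.4*w^2 + 5.14*w + 0.14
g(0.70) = -0.24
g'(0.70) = 7.85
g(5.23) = 469.03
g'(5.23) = 256.79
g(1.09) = 4.27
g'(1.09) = 15.72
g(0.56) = -1.18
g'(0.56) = 5.65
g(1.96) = 28.67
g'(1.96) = 42.48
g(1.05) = 3.66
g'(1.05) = 14.80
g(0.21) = -2.39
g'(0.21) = 1.59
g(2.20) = 40.00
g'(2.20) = 52.10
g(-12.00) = -4472.56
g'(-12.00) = 1148.06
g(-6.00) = -515.68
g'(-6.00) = 271.70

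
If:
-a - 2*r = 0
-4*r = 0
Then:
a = 0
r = 0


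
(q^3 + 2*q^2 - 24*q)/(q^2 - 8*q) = (q^2 + 2*q - 24)/(q - 8)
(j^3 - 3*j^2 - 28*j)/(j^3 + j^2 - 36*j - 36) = j*(j^2 - 3*j - 28)/(j^3 + j^2 - 36*j - 36)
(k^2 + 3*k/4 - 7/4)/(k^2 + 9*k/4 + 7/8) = 2*(k - 1)/(2*k + 1)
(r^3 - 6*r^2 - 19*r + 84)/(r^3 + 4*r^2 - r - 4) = (r^2 - 10*r + 21)/(r^2 - 1)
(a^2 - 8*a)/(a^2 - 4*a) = (a - 8)/(a - 4)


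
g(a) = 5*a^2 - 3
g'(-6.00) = -60.00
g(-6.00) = 177.00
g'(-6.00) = -60.00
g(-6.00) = 177.00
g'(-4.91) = -49.10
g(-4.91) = 117.54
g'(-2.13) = -21.30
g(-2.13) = 19.68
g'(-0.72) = -7.20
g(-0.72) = -0.41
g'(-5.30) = -53.00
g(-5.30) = 137.45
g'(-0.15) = -1.50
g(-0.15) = -2.89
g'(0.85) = 8.50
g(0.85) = 0.61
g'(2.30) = 23.00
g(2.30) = 23.45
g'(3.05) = 30.50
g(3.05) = 43.51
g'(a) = 10*a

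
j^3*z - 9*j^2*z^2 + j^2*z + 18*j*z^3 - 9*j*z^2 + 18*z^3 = (j - 6*z)*(j - 3*z)*(j*z + z)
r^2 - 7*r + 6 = (r - 6)*(r - 1)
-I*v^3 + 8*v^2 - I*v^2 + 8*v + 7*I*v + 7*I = (v + 1)*(v + 7*I)*(-I*v + 1)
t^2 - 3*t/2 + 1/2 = (t - 1)*(t - 1/2)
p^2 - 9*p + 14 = (p - 7)*(p - 2)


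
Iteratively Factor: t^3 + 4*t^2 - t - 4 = (t - 1)*(t^2 + 5*t + 4) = (t - 1)*(t + 4)*(t + 1)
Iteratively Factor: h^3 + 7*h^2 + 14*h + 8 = (h + 2)*(h^2 + 5*h + 4) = (h + 2)*(h + 4)*(h + 1)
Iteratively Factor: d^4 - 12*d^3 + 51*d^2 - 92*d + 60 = (d - 2)*(d^3 - 10*d^2 + 31*d - 30) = (d - 2)^2*(d^2 - 8*d + 15) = (d - 3)*(d - 2)^2*(d - 5)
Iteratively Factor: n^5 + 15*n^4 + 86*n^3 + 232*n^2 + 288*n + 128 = (n + 4)*(n^4 + 11*n^3 + 42*n^2 + 64*n + 32) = (n + 2)*(n + 4)*(n^3 + 9*n^2 + 24*n + 16) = (n + 2)*(n + 4)^2*(n^2 + 5*n + 4) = (n + 1)*(n + 2)*(n + 4)^2*(n + 4)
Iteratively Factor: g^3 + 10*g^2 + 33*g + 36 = (g + 3)*(g^2 + 7*g + 12) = (g + 3)*(g + 4)*(g + 3)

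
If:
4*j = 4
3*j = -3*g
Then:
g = -1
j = 1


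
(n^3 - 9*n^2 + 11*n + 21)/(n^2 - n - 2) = (n^2 - 10*n + 21)/(n - 2)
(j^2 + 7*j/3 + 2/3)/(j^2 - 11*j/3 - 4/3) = (j + 2)/(j - 4)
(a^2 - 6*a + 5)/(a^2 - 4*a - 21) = (-a^2 + 6*a - 5)/(-a^2 + 4*a + 21)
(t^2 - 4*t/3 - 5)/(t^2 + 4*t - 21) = (t + 5/3)/(t + 7)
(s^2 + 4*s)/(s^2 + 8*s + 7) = s*(s + 4)/(s^2 + 8*s + 7)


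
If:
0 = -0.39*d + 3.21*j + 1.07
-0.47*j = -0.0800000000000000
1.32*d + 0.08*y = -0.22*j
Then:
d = 4.14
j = 0.17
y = -68.85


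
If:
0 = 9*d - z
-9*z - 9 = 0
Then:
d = -1/9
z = -1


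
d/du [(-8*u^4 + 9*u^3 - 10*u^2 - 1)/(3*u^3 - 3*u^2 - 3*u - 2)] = (-24*u^6 + 48*u^5 + 75*u^4 + 10*u^3 - 15*u^2 + 34*u - 3)/(9*u^6 - 18*u^5 - 9*u^4 + 6*u^3 + 21*u^2 + 12*u + 4)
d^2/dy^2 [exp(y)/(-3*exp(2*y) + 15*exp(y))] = (-exp(y) - 5)*exp(y)/(3*(exp(3*y) - 15*exp(2*y) + 75*exp(y) - 125))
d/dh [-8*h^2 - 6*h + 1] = -16*h - 6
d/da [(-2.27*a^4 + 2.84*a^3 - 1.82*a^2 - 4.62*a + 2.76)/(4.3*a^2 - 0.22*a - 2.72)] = (-19.522*a^5 + 13.7102*a^4 + 23.448*a^3 - 2.908*a^2 - 13.8352*a + 13.1736)/(18.49*a^4 - 1.892*a^3 - 23.3436*a^2 + 1.1968*a + 7.3984)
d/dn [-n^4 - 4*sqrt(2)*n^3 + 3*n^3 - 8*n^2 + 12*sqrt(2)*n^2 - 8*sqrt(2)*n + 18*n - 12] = -4*n^3 - 12*sqrt(2)*n^2 + 9*n^2 - 16*n + 24*sqrt(2)*n - 8*sqrt(2) + 18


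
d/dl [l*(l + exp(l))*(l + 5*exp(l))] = 6*l^2*exp(l) + 3*l^2 + 10*l*exp(2*l) + 12*l*exp(l) + 5*exp(2*l)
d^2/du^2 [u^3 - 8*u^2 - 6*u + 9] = 6*u - 16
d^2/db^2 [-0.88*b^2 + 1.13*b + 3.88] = -1.76000000000000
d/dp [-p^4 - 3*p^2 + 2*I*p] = -4*p^3 - 6*p + 2*I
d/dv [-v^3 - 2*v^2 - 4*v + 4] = -3*v^2 - 4*v - 4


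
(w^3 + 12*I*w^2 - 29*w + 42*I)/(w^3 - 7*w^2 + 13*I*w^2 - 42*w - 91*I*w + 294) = (w - I)/(w - 7)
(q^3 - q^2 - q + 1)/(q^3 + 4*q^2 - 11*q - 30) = (q^3 - q^2 - q + 1)/(q^3 + 4*q^2 - 11*q - 30)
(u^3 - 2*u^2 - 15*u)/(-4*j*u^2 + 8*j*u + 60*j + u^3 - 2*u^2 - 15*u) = u/(-4*j + u)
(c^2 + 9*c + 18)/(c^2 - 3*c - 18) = (c + 6)/(c - 6)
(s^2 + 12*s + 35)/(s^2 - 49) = (s + 5)/(s - 7)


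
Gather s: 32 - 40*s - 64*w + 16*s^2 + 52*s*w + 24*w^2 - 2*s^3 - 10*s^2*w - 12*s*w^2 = -2*s^3 + s^2*(16 - 10*w) + s*(-12*w^2 + 52*w - 40) + 24*w^2 - 64*w + 32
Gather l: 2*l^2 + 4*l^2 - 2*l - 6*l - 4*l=6*l^2 - 12*l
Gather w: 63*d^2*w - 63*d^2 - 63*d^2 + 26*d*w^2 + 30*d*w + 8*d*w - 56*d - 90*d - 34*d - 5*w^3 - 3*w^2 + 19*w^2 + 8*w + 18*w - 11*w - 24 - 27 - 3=-126*d^2 - 180*d - 5*w^3 + w^2*(26*d + 16) + w*(63*d^2 + 38*d + 15) - 54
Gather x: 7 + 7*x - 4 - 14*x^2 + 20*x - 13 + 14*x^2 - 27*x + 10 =0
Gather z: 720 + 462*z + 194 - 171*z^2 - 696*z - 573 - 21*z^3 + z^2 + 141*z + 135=-21*z^3 - 170*z^2 - 93*z + 476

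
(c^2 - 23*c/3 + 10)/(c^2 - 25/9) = 3*(c - 6)/(3*c + 5)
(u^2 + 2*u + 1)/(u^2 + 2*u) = (u^2 + 2*u + 1)/(u*(u + 2))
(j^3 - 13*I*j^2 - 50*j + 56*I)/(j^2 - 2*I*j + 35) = (j^2 - 6*I*j - 8)/(j + 5*I)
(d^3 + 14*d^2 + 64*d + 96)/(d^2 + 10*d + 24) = d + 4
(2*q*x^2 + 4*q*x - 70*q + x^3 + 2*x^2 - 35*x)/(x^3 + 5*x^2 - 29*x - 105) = (2*q + x)/(x + 3)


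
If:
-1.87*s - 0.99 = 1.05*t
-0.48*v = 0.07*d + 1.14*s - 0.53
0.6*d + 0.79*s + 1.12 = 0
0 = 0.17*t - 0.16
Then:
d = -0.47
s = -1.06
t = 0.94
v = 3.69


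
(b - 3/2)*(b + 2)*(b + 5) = b^3 + 11*b^2/2 - b/2 - 15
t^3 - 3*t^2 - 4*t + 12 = (t - 3)*(t - 2)*(t + 2)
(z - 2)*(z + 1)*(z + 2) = z^3 + z^2 - 4*z - 4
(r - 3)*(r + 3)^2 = r^3 + 3*r^2 - 9*r - 27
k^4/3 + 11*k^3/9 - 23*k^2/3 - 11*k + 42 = (k/3 + 1)*(k - 3)*(k - 7/3)*(k + 6)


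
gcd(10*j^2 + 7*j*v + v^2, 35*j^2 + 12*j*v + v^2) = 5*j + v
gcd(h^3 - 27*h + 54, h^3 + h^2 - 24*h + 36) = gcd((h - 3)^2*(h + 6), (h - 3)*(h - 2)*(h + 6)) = h^2 + 3*h - 18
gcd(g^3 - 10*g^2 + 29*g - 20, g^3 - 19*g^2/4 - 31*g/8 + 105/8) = g - 5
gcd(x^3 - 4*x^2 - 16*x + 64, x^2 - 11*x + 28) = x - 4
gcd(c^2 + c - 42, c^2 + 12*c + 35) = c + 7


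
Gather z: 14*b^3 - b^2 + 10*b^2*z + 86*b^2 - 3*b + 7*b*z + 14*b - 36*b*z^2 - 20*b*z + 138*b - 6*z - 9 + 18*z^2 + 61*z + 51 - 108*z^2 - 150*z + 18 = 14*b^3 + 85*b^2 + 149*b + z^2*(-36*b - 90) + z*(10*b^2 - 13*b - 95) + 60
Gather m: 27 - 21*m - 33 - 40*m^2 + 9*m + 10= -40*m^2 - 12*m + 4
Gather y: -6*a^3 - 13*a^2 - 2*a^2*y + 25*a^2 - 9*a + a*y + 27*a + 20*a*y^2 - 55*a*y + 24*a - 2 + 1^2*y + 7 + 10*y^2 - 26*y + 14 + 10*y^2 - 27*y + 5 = -6*a^3 + 12*a^2 + 42*a + y^2*(20*a + 20) + y*(-2*a^2 - 54*a - 52) + 24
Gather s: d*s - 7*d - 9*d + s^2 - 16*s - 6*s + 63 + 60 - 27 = -16*d + s^2 + s*(d - 22) + 96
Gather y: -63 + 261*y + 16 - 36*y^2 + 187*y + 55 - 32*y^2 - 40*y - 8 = -68*y^2 + 408*y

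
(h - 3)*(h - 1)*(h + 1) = h^3 - 3*h^2 - h + 3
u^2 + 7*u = u*(u + 7)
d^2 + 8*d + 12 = (d + 2)*(d + 6)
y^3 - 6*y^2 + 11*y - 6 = (y - 3)*(y - 2)*(y - 1)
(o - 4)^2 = o^2 - 8*o + 16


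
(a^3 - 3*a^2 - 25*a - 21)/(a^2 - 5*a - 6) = (a^2 - 4*a - 21)/(a - 6)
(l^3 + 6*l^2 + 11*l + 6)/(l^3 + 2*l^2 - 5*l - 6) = (l + 2)/(l - 2)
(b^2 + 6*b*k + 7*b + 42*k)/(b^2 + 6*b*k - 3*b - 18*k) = (b + 7)/(b - 3)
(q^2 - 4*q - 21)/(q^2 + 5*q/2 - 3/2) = 2*(q - 7)/(2*q - 1)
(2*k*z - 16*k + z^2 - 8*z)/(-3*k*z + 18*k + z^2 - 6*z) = (-2*k*z + 16*k - z^2 + 8*z)/(3*k*z - 18*k - z^2 + 6*z)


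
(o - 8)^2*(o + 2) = o^3 - 14*o^2 + 32*o + 128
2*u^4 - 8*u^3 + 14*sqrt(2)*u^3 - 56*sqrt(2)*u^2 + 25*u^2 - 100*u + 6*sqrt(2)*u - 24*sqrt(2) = (u - 4)*(u + 6*sqrt(2))*(sqrt(2)*u + 1)^2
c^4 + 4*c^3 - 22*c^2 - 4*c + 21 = (c - 3)*(c - 1)*(c + 1)*(c + 7)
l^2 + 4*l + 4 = (l + 2)^2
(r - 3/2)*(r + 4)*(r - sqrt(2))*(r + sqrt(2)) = r^4 + 5*r^3/2 - 8*r^2 - 5*r + 12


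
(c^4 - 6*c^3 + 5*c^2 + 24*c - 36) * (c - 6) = c^5 - 12*c^4 + 41*c^3 - 6*c^2 - 180*c + 216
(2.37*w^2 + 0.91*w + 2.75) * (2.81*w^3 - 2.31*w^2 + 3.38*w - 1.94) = 6.6597*w^5 - 2.9176*w^4 + 13.636*w^3 - 7.8745*w^2 + 7.5296*w - 5.335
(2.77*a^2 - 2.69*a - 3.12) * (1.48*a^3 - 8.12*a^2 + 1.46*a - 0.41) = 4.0996*a^5 - 26.4736*a^4 + 21.2694*a^3 + 20.2713*a^2 - 3.4523*a + 1.2792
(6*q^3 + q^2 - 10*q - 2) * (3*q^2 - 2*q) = 18*q^5 - 9*q^4 - 32*q^3 + 14*q^2 + 4*q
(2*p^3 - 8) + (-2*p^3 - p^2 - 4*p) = -p^2 - 4*p - 8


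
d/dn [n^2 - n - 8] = 2*n - 1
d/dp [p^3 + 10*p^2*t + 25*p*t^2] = 3*p^2 + 20*p*t + 25*t^2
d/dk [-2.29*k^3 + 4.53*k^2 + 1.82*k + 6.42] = -6.87*k^2 + 9.06*k + 1.82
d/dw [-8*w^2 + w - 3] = 1 - 16*w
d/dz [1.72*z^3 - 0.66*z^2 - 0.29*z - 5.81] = 5.16*z^2 - 1.32*z - 0.29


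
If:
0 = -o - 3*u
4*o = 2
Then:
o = 1/2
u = -1/6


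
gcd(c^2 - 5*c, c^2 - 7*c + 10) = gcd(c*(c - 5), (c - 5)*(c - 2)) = c - 5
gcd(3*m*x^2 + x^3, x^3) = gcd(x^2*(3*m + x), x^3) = x^2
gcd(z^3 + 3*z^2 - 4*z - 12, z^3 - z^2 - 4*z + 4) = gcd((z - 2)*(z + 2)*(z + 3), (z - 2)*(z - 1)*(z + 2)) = z^2 - 4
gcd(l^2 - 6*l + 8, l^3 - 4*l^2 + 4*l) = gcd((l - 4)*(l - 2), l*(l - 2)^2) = l - 2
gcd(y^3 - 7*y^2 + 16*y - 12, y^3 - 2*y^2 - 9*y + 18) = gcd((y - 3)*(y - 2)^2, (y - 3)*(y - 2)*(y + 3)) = y^2 - 5*y + 6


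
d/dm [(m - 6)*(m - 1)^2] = (m - 1)*(3*m - 13)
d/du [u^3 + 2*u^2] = u*(3*u + 4)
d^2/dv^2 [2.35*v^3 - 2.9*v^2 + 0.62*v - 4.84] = 14.1*v - 5.8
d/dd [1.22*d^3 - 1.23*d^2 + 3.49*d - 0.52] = 3.66*d^2 - 2.46*d + 3.49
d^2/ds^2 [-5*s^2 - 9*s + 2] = -10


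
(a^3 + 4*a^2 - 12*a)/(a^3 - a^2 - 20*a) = (-a^2 - 4*a + 12)/(-a^2 + a + 20)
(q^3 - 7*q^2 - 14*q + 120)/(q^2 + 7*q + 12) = (q^2 - 11*q + 30)/(q + 3)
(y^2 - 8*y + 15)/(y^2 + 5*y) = (y^2 - 8*y + 15)/(y*(y + 5))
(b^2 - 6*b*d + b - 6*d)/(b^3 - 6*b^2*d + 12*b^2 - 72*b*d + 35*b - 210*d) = (b + 1)/(b^2 + 12*b + 35)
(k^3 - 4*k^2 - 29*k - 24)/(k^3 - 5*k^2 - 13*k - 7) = (k^2 - 5*k - 24)/(k^2 - 6*k - 7)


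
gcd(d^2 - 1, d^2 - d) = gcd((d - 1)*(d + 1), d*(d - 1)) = d - 1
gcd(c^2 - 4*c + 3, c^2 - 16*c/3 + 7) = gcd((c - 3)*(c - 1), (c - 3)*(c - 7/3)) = c - 3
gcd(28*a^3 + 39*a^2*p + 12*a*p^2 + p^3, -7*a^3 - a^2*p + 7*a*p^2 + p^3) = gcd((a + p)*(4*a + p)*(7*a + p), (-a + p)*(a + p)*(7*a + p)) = 7*a^2 + 8*a*p + p^2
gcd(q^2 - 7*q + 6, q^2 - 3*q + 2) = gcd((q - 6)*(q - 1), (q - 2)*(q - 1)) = q - 1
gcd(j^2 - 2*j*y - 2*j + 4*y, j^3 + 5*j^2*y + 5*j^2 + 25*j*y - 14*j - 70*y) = j - 2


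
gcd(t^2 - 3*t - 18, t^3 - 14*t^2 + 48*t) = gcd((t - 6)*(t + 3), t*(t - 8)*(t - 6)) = t - 6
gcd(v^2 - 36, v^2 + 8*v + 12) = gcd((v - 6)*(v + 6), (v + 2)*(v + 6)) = v + 6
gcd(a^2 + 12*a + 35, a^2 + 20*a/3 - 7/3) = a + 7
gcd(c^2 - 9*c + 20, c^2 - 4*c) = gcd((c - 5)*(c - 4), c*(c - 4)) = c - 4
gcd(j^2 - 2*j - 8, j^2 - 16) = j - 4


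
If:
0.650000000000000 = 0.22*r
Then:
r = 2.95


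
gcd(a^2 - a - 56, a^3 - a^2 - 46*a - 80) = a - 8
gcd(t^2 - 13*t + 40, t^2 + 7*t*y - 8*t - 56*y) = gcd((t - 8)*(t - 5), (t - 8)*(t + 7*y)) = t - 8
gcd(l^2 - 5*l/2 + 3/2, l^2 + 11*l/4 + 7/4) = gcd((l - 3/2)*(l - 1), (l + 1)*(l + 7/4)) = 1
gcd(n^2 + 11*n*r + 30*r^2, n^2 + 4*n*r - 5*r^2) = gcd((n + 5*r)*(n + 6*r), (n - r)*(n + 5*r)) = n + 5*r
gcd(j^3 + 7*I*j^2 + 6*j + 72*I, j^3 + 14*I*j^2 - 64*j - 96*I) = j^2 + 10*I*j - 24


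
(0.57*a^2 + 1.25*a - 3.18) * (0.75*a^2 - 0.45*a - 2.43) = 0.4275*a^4 + 0.681*a^3 - 4.3326*a^2 - 1.6065*a + 7.7274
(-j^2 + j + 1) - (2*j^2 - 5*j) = -3*j^2 + 6*j + 1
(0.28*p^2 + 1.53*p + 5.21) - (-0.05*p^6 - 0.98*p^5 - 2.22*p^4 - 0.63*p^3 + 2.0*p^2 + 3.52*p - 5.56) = 0.05*p^6 + 0.98*p^5 + 2.22*p^4 + 0.63*p^3 - 1.72*p^2 - 1.99*p + 10.77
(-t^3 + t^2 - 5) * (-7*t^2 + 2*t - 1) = 7*t^5 - 9*t^4 + 3*t^3 + 34*t^2 - 10*t + 5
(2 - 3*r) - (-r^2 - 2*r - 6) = r^2 - r + 8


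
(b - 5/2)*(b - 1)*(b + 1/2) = b^3 - 3*b^2 + 3*b/4 + 5/4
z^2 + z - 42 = (z - 6)*(z + 7)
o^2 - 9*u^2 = (o - 3*u)*(o + 3*u)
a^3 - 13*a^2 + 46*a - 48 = (a - 8)*(a - 3)*(a - 2)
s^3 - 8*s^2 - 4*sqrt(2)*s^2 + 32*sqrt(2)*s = s*(s - 8)*(s - 4*sqrt(2))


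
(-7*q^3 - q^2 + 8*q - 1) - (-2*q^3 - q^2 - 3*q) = -5*q^3 + 11*q - 1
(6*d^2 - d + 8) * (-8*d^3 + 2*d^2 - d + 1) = -48*d^5 + 20*d^4 - 72*d^3 + 23*d^2 - 9*d + 8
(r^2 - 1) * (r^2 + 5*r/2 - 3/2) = r^4 + 5*r^3/2 - 5*r^2/2 - 5*r/2 + 3/2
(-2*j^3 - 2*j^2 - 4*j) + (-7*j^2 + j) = -2*j^3 - 9*j^2 - 3*j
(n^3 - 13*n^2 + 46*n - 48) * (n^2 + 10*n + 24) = n^5 - 3*n^4 - 60*n^3 + 100*n^2 + 624*n - 1152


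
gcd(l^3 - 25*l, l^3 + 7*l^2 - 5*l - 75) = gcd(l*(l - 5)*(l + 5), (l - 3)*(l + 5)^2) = l + 5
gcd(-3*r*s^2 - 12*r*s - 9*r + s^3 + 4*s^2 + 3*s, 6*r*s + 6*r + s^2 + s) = s + 1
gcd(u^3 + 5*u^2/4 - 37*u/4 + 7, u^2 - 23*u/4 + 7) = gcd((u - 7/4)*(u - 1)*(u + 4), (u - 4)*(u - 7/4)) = u - 7/4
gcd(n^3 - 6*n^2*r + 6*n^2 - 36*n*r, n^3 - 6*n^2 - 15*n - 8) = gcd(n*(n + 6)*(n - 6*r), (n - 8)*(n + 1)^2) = 1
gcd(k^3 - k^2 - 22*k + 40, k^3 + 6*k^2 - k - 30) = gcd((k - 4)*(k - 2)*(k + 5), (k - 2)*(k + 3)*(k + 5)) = k^2 + 3*k - 10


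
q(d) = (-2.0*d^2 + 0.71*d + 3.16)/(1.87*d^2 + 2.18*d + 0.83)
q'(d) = (0.71 - 4.0*d)/(1.87*d^2 + 2.18*d + 0.83) + (-3.74*d - 2.18)*(-2.0*d^2 + 0.71*d + 3.16)/(1.87*d^2 + 2.18*d + 0.83)^2 = (-5.6877*d^2 - 15.1384*d - 6.2995)/(3.4969*d^4 + 8.1532*d^3 + 7.8566*d^2 + 3.6188*d + 0.6889)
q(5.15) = -0.75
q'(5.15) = -0.06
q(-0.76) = 5.78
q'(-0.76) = 29.93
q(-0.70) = 7.64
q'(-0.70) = 31.12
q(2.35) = -0.38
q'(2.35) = -0.28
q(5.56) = -0.77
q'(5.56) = -0.05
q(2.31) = -0.37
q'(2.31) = -0.29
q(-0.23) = 6.76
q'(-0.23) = -17.06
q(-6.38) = -1.31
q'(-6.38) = -0.04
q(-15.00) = -1.18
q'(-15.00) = -0.01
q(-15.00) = -1.18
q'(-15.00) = -0.01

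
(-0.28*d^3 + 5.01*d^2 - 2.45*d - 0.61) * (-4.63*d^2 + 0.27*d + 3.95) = 1.2964*d^5 - 23.2719*d^4 + 11.5902*d^3 + 21.9523*d^2 - 9.8422*d - 2.4095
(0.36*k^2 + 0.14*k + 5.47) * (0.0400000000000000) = 0.0144*k^2 + 0.0056*k + 0.2188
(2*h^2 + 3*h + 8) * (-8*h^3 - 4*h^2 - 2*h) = -16*h^5 - 32*h^4 - 80*h^3 - 38*h^2 - 16*h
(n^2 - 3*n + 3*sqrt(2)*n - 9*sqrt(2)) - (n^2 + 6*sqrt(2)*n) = -3*sqrt(2)*n - 3*n - 9*sqrt(2)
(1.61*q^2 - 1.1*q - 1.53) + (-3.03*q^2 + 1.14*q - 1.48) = -1.42*q^2 + 0.0399999999999998*q - 3.01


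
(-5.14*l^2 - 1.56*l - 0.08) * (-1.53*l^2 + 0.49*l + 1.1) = 7.8642*l^4 - 0.1318*l^3 - 6.296*l^2 - 1.7552*l - 0.088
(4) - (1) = 3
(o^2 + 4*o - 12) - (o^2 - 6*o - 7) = 10*o - 5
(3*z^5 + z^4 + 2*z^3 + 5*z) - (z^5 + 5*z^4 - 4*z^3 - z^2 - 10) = 2*z^5 - 4*z^4 + 6*z^3 + z^2 + 5*z + 10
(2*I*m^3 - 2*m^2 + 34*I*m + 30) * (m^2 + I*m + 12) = 2*I*m^5 - 4*m^4 + 56*I*m^3 - 28*m^2 + 438*I*m + 360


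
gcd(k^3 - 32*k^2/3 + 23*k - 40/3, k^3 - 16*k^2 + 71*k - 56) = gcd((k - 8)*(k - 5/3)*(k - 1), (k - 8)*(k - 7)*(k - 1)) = k^2 - 9*k + 8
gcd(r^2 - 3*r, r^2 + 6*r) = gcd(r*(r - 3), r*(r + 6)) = r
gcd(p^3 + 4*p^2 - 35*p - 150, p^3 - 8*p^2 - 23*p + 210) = p^2 - p - 30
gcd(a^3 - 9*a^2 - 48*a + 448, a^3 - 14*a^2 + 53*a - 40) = a - 8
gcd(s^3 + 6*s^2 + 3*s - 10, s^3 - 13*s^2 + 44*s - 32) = s - 1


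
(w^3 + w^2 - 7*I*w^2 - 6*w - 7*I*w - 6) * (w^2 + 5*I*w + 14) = w^5 + w^4 - 2*I*w^4 + 43*w^3 - 2*I*w^3 + 43*w^2 - 128*I*w^2 - 84*w - 128*I*w - 84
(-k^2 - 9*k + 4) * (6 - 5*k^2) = 5*k^4 + 45*k^3 - 26*k^2 - 54*k + 24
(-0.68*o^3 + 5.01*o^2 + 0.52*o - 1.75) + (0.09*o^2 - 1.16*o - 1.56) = -0.68*o^3 + 5.1*o^2 - 0.64*o - 3.31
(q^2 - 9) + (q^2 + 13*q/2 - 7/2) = 2*q^2 + 13*q/2 - 25/2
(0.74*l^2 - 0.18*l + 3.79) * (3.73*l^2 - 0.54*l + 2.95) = 2.7602*l^4 - 1.071*l^3 + 16.4169*l^2 - 2.5776*l + 11.1805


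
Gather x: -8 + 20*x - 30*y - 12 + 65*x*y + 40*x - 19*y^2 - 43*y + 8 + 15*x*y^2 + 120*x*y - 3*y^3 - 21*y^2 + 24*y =x*(15*y^2 + 185*y + 60) - 3*y^3 - 40*y^2 - 49*y - 12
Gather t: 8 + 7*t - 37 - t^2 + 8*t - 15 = -t^2 + 15*t - 44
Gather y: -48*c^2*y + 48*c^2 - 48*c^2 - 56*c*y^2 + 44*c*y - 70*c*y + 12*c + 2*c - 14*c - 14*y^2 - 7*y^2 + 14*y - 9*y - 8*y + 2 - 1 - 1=y^2*(-56*c - 21) + y*(-48*c^2 - 26*c - 3)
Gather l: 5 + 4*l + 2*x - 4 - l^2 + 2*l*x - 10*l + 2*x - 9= -l^2 + l*(2*x - 6) + 4*x - 8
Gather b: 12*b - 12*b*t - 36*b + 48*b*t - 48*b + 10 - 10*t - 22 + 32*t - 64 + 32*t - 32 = b*(36*t - 72) + 54*t - 108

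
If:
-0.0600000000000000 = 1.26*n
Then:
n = -0.05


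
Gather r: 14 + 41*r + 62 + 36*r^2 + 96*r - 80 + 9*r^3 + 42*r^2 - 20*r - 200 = 9*r^3 + 78*r^2 + 117*r - 204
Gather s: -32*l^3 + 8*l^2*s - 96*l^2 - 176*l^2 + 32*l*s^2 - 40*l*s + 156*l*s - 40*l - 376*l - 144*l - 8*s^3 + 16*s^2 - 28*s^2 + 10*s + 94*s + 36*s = -32*l^3 - 272*l^2 - 560*l - 8*s^3 + s^2*(32*l - 12) + s*(8*l^2 + 116*l + 140)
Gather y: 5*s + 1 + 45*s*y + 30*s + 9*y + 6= 35*s + y*(45*s + 9) + 7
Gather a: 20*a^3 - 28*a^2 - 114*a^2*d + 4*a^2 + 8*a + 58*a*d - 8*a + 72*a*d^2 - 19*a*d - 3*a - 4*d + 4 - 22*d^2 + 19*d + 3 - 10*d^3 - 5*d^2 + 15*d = 20*a^3 + a^2*(-114*d - 24) + a*(72*d^2 + 39*d - 3) - 10*d^3 - 27*d^2 + 30*d + 7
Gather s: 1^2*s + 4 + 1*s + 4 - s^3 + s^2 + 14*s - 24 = -s^3 + s^2 + 16*s - 16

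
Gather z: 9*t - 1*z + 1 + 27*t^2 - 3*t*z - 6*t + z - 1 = 27*t^2 - 3*t*z + 3*t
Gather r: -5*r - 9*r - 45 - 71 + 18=-14*r - 98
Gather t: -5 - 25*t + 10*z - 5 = -25*t + 10*z - 10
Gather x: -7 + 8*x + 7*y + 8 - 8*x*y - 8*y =x*(8 - 8*y) - y + 1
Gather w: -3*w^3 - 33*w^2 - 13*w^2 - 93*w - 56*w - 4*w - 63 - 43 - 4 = -3*w^3 - 46*w^2 - 153*w - 110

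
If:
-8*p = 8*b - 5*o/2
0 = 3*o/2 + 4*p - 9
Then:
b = 15/8 - 11*p/6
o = 6 - 8*p/3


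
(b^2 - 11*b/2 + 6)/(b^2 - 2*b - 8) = (b - 3/2)/(b + 2)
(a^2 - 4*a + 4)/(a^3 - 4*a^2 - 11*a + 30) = (a - 2)/(a^2 - 2*a - 15)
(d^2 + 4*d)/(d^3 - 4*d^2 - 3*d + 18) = d*(d + 4)/(d^3 - 4*d^2 - 3*d + 18)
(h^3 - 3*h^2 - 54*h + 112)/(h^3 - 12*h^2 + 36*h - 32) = (h + 7)/(h - 2)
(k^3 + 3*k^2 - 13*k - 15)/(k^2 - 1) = (k^2 + 2*k - 15)/(k - 1)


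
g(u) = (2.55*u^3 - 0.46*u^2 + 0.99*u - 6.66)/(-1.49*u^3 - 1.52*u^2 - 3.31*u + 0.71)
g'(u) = (4.47*u^2 + 3.04*u + 3.31)*(2.55*u^3 - 0.46*u^2 + 0.99*u - 6.66)/(-1.49*u^3 - 1.52*u^2 - 3.31*u + 0.71)^2 + (7.65*u^2 - 0.92*u + 0.99)/(-1.49*u^3 - 1.52*u^2 - 3.31*u + 0.71)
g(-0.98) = -2.69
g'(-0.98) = -0.82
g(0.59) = 2.75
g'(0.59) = -10.31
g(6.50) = -1.38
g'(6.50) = -0.05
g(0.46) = 4.73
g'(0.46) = -22.62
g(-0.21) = -5.11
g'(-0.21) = -9.72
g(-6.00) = -2.02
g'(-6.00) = -0.04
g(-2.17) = -2.32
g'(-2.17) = -0.14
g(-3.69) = -2.16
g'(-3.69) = -0.08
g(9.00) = -1.47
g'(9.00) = -0.03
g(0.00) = -9.38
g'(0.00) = -42.34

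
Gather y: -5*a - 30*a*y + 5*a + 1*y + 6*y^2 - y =-30*a*y + 6*y^2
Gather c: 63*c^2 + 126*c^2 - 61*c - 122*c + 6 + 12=189*c^2 - 183*c + 18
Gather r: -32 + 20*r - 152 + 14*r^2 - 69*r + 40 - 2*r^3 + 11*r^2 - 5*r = -2*r^3 + 25*r^2 - 54*r - 144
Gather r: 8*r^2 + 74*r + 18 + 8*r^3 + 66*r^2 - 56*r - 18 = 8*r^3 + 74*r^2 + 18*r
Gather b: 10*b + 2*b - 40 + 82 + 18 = 12*b + 60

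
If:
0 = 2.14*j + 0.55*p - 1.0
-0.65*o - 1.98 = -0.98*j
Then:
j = 0.467289719626168 - 0.257009345794392*p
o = -0.387491013659238*p - 2.34162473040978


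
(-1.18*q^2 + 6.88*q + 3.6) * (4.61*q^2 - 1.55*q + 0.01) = -5.4398*q^4 + 33.5458*q^3 + 5.9202*q^2 - 5.5112*q + 0.036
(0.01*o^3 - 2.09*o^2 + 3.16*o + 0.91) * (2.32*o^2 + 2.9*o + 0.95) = 0.0232*o^5 - 4.8198*o^4 + 1.2797*o^3 + 9.2897*o^2 + 5.641*o + 0.8645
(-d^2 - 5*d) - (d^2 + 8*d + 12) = -2*d^2 - 13*d - 12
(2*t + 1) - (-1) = 2*t + 2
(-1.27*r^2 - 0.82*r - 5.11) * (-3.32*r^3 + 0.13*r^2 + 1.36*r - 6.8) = 4.2164*r^5 + 2.5573*r^4 + 15.1314*r^3 + 6.8565*r^2 - 1.3736*r + 34.748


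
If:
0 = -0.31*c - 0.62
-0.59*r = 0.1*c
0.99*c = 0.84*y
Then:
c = -2.00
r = 0.34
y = -2.36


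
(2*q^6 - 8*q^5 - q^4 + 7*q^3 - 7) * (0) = 0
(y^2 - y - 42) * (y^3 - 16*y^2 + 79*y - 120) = y^5 - 17*y^4 + 53*y^3 + 473*y^2 - 3198*y + 5040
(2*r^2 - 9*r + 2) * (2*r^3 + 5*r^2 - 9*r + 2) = 4*r^5 - 8*r^4 - 59*r^3 + 95*r^2 - 36*r + 4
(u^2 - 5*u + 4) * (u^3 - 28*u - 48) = u^5 - 5*u^4 - 24*u^3 + 92*u^2 + 128*u - 192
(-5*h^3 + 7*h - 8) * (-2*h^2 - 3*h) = 10*h^5 + 15*h^4 - 14*h^3 - 5*h^2 + 24*h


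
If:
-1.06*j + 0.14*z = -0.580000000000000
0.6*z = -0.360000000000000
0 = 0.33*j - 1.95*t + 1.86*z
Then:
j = 0.47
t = -0.49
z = -0.60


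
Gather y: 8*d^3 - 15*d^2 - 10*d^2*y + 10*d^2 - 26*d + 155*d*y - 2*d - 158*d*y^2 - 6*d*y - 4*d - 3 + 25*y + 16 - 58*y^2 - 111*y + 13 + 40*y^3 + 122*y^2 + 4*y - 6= 8*d^3 - 5*d^2 - 32*d + 40*y^3 + y^2*(64 - 158*d) + y*(-10*d^2 + 149*d - 82) + 20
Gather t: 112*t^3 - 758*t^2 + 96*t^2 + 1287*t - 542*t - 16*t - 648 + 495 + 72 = 112*t^3 - 662*t^2 + 729*t - 81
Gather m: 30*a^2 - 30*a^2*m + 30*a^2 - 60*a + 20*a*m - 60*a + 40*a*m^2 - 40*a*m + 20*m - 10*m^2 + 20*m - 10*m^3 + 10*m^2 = 60*a^2 + 40*a*m^2 - 120*a - 10*m^3 + m*(-30*a^2 - 20*a + 40)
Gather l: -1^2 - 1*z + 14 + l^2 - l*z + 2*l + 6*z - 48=l^2 + l*(2 - z) + 5*z - 35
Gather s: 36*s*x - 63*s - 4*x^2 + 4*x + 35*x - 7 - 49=s*(36*x - 63) - 4*x^2 + 39*x - 56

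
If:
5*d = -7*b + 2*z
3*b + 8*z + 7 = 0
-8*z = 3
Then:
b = -4/3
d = 103/60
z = -3/8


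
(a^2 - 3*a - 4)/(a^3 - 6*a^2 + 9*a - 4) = (a + 1)/(a^2 - 2*a + 1)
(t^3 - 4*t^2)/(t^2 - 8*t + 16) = t^2/(t - 4)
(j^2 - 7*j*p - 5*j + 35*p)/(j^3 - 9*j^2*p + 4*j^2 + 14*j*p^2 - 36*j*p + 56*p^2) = (5 - j)/(-j^2 + 2*j*p - 4*j + 8*p)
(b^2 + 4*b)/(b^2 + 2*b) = (b + 4)/(b + 2)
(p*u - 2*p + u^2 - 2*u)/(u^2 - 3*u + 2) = (p + u)/(u - 1)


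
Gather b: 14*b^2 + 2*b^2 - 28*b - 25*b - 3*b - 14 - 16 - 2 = 16*b^2 - 56*b - 32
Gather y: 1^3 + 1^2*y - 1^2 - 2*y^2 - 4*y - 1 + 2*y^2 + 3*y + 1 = 0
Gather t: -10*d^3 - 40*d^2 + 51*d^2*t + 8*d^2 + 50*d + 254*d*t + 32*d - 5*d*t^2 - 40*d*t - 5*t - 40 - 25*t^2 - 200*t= -10*d^3 - 32*d^2 + 82*d + t^2*(-5*d - 25) + t*(51*d^2 + 214*d - 205) - 40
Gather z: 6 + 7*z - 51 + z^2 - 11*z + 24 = z^2 - 4*z - 21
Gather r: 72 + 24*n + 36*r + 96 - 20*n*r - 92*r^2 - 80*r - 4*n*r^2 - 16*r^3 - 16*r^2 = 24*n - 16*r^3 + r^2*(-4*n - 108) + r*(-20*n - 44) + 168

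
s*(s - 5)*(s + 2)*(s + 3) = s^4 - 19*s^2 - 30*s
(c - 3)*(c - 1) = c^2 - 4*c + 3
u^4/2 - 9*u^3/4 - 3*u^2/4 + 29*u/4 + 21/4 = (u/2 + 1/2)*(u - 7/2)*(u - 3)*(u + 1)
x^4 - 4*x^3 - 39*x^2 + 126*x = x*(x - 7)*(x - 3)*(x + 6)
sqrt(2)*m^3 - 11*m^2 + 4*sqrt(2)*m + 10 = (m - 5*sqrt(2))*(m - sqrt(2))*(sqrt(2)*m + 1)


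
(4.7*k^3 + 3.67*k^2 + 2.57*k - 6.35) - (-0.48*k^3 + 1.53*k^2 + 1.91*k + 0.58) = 5.18*k^3 + 2.14*k^2 + 0.66*k - 6.93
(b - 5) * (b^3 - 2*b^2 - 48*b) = b^4 - 7*b^3 - 38*b^2 + 240*b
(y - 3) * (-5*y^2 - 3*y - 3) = -5*y^3 + 12*y^2 + 6*y + 9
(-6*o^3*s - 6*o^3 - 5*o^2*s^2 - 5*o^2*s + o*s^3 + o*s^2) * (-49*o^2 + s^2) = 294*o^5*s + 294*o^5 + 245*o^4*s^2 + 245*o^4*s - 55*o^3*s^3 - 55*o^3*s^2 - 5*o^2*s^4 - 5*o^2*s^3 + o*s^5 + o*s^4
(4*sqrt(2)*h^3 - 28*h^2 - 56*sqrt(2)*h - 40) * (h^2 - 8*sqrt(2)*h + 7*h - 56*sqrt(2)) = 4*sqrt(2)*h^5 - 92*h^4 + 28*sqrt(2)*h^4 - 644*h^3 + 168*sqrt(2)*h^3 + 856*h^2 + 1176*sqrt(2)*h^2 + 320*sqrt(2)*h + 5992*h + 2240*sqrt(2)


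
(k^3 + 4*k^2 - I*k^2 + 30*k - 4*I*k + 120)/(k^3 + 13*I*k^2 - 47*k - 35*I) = (k^2 + k*(4 - 6*I) - 24*I)/(k^2 + 8*I*k - 7)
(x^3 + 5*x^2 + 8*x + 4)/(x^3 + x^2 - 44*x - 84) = (x^2 + 3*x + 2)/(x^2 - x - 42)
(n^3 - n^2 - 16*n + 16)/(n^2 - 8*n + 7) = (n^2 - 16)/(n - 7)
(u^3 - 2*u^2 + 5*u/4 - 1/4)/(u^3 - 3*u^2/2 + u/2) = (u - 1/2)/u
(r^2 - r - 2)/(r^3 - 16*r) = (r^2 - r - 2)/(r*(r^2 - 16))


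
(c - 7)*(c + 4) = c^2 - 3*c - 28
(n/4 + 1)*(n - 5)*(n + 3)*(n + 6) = n^4/4 + 2*n^3 - 11*n^2/4 - 99*n/2 - 90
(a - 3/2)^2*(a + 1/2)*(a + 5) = a^4 + 5*a^3/2 - 47*a^2/4 + 39*a/8 + 45/8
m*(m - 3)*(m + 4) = m^3 + m^2 - 12*m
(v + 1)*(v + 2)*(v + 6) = v^3 + 9*v^2 + 20*v + 12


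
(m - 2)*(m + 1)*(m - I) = m^3 - m^2 - I*m^2 - 2*m + I*m + 2*I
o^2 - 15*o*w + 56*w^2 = (o - 8*w)*(o - 7*w)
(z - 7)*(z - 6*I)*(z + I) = z^3 - 7*z^2 - 5*I*z^2 + 6*z + 35*I*z - 42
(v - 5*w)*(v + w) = v^2 - 4*v*w - 5*w^2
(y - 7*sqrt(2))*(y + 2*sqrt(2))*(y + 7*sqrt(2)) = y^3 + 2*sqrt(2)*y^2 - 98*y - 196*sqrt(2)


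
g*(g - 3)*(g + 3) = g^3 - 9*g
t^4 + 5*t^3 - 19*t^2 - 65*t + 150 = (t - 3)*(t - 2)*(t + 5)^2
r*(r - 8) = r^2 - 8*r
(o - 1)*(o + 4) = o^2 + 3*o - 4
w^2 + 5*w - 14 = (w - 2)*(w + 7)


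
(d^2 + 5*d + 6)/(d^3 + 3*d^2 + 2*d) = (d + 3)/(d*(d + 1))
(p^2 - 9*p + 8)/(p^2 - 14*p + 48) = (p - 1)/(p - 6)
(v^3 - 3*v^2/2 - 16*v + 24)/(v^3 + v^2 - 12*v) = (v^2 - 11*v/2 + 6)/(v*(v - 3))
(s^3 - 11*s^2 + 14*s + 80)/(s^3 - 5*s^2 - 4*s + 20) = (s - 8)/(s - 2)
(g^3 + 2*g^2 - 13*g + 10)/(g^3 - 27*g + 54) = (g^3 + 2*g^2 - 13*g + 10)/(g^3 - 27*g + 54)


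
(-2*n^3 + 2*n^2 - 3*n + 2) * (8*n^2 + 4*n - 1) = -16*n^5 + 8*n^4 - 14*n^3 + 2*n^2 + 11*n - 2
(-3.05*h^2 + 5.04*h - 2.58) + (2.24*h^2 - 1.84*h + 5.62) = -0.81*h^2 + 3.2*h + 3.04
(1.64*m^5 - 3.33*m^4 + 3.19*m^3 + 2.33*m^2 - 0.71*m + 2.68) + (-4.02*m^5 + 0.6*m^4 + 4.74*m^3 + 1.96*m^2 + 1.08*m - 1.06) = -2.38*m^5 - 2.73*m^4 + 7.93*m^3 + 4.29*m^2 + 0.37*m + 1.62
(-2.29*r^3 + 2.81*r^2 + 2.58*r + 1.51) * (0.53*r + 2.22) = -1.2137*r^4 - 3.5945*r^3 + 7.6056*r^2 + 6.5279*r + 3.3522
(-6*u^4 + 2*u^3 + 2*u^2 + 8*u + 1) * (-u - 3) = 6*u^5 + 16*u^4 - 8*u^3 - 14*u^2 - 25*u - 3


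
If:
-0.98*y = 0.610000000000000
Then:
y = -0.62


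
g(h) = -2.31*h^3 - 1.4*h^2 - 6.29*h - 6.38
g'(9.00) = -592.82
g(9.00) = -1860.38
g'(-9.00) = -542.42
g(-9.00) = 1620.82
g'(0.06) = -6.48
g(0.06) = -6.76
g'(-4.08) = -110.23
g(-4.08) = 152.87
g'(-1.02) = -10.64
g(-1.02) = 1.03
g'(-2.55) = -44.21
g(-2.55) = 38.86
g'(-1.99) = -28.16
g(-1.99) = 18.80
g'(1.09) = -17.58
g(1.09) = -17.89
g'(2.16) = -44.67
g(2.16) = -49.78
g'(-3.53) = -82.76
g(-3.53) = 99.99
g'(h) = -6.93*h^2 - 2.8*h - 6.29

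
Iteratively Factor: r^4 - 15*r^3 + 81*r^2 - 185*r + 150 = (r - 2)*(r^3 - 13*r^2 + 55*r - 75) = (r - 5)*(r - 2)*(r^2 - 8*r + 15) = (r - 5)*(r - 3)*(r - 2)*(r - 5)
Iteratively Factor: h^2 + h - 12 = (h + 4)*(h - 3)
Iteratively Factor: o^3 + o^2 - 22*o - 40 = (o + 2)*(o^2 - o - 20) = (o + 2)*(o + 4)*(o - 5)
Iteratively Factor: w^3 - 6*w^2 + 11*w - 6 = (w - 1)*(w^2 - 5*w + 6) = (w - 3)*(w - 1)*(w - 2)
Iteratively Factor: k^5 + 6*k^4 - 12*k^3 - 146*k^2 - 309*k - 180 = (k + 3)*(k^4 + 3*k^3 - 21*k^2 - 83*k - 60) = (k + 3)*(k + 4)*(k^3 - k^2 - 17*k - 15) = (k - 5)*(k + 3)*(k + 4)*(k^2 + 4*k + 3) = (k - 5)*(k + 1)*(k + 3)*(k + 4)*(k + 3)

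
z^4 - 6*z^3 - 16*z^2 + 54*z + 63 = (z - 7)*(z - 3)*(z + 1)*(z + 3)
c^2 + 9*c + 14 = (c + 2)*(c + 7)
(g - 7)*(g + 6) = g^2 - g - 42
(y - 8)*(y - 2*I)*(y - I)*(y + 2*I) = y^4 - 8*y^3 - I*y^3 + 4*y^2 + 8*I*y^2 - 32*y - 4*I*y + 32*I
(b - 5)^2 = b^2 - 10*b + 25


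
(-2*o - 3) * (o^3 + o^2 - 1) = -2*o^4 - 5*o^3 - 3*o^2 + 2*o + 3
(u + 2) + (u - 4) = 2*u - 2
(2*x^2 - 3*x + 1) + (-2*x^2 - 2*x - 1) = -5*x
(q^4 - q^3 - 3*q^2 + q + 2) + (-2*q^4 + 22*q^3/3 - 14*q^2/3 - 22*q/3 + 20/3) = -q^4 + 19*q^3/3 - 23*q^2/3 - 19*q/3 + 26/3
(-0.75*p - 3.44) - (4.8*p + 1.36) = -5.55*p - 4.8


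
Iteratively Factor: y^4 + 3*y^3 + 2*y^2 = (y + 2)*(y^3 + y^2) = y*(y + 2)*(y^2 + y) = y^2*(y + 2)*(y + 1)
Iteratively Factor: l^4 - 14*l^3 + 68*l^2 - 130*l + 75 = (l - 3)*(l^3 - 11*l^2 + 35*l - 25) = (l - 3)*(l - 1)*(l^2 - 10*l + 25) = (l - 5)*(l - 3)*(l - 1)*(l - 5)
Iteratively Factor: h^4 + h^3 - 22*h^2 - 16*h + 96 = (h + 3)*(h^3 - 2*h^2 - 16*h + 32) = (h - 2)*(h + 3)*(h^2 - 16) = (h - 4)*(h - 2)*(h + 3)*(h + 4)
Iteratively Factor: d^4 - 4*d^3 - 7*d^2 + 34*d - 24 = (d + 3)*(d^3 - 7*d^2 + 14*d - 8) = (d - 4)*(d + 3)*(d^2 - 3*d + 2) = (d - 4)*(d - 2)*(d + 3)*(d - 1)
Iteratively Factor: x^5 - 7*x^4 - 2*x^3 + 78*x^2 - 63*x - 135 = (x + 3)*(x^4 - 10*x^3 + 28*x^2 - 6*x - 45) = (x + 1)*(x + 3)*(x^3 - 11*x^2 + 39*x - 45) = (x - 3)*(x + 1)*(x + 3)*(x^2 - 8*x + 15) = (x - 5)*(x - 3)*(x + 1)*(x + 3)*(x - 3)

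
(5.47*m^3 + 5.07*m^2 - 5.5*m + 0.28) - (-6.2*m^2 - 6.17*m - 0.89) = 5.47*m^3 + 11.27*m^2 + 0.67*m + 1.17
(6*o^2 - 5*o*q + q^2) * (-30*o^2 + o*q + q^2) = -180*o^4 + 156*o^3*q - 29*o^2*q^2 - 4*o*q^3 + q^4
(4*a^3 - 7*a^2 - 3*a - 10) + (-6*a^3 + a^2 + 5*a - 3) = -2*a^3 - 6*a^2 + 2*a - 13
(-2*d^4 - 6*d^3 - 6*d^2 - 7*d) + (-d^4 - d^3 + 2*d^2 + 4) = -3*d^4 - 7*d^3 - 4*d^2 - 7*d + 4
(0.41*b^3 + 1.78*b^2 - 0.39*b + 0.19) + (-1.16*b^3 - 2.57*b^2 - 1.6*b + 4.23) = -0.75*b^3 - 0.79*b^2 - 1.99*b + 4.42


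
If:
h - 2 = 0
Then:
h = 2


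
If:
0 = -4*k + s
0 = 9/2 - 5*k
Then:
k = 9/10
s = 18/5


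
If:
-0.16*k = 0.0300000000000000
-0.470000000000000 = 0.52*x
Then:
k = -0.19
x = -0.90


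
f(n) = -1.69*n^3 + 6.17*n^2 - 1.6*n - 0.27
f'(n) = -5.07*n^2 + 12.34*n - 1.6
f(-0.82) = 6.12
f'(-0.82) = -15.13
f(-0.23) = 0.44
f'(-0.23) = -4.71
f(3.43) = -1.37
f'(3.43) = -18.92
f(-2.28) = 55.48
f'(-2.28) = -56.09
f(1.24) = 4.01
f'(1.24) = 5.91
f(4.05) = -17.81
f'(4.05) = -34.78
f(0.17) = -0.37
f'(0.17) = 0.35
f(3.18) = 2.69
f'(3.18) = -13.63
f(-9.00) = 1745.91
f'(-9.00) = -523.33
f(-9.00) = 1745.91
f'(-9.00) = -523.33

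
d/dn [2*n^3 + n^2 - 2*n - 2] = 6*n^2 + 2*n - 2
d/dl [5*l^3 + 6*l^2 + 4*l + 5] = 15*l^2 + 12*l + 4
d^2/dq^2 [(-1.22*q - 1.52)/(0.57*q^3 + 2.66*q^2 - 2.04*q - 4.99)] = (-2.378268*q^5 - 17.02476*q^4 - 56.97568*q^3 - 95.565288*q^2 - 73.612536*q - 28.164176)/(0.185193*q^9 + 2.592702*q^8 + 10.110888*q^7 - 4.60094499999999*q^6 - 81.581364*q^5 - 37.897932*q^4 + 196.555923*q^3 + 136.403646*q^2 - 152.388612*q - 124.251499)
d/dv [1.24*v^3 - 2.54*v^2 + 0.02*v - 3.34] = 3.72*v^2 - 5.08*v + 0.02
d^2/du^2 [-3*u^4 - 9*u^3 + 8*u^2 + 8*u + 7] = -36*u^2 - 54*u + 16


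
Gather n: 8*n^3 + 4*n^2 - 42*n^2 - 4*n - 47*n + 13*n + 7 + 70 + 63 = 8*n^3 - 38*n^2 - 38*n + 140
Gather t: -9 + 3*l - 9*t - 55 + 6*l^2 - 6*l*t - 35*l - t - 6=6*l^2 - 32*l + t*(-6*l - 10) - 70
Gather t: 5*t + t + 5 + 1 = 6*t + 6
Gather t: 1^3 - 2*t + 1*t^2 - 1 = t^2 - 2*t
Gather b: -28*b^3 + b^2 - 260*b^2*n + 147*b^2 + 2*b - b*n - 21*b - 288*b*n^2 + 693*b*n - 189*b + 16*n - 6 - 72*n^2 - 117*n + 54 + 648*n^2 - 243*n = -28*b^3 + b^2*(148 - 260*n) + b*(-288*n^2 + 692*n - 208) + 576*n^2 - 344*n + 48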